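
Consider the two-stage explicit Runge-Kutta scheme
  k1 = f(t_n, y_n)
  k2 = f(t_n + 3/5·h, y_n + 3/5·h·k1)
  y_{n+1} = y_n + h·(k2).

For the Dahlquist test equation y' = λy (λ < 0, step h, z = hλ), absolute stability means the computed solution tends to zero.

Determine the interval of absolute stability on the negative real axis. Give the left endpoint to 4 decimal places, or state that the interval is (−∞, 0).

(-1.6667, 0).

With y'=λy (z=hλ):
  k1=λy_n ⇒ h·k1=z·y_n;  k2=λ(1+3/5z)y_n ⇒ h·k2=z(1+3/5z)y_n
  y_{n+1}/y_n = 1 + z(1+3/5z) = 1 + z + 3/5z²
  R(z) = 1 + z + 3/5z².

Find x<0 with |R(x)|<1.
x=-0.59: |R|=0.6189
R=1: x+3/5x²=0 ⇒ x=−5/3=-1.6667; min R=1−1/(4·3/5)=0.5833>−1
Confirm numerically:
  x=-1.512: |R|=0.85969 <1
  x=-1.433: |R|=0.79909 <1
  x=-1.201: |R|=0.66444 <1
  x=-0.841: |R|=0.58337 <1
  x=-2.216: |R|=1.73039 >1
  x=-1.833: |R|=1.18293 >1
  x=-1.701: |R|=1.03504 >1
Stable set (-1.6667, 0).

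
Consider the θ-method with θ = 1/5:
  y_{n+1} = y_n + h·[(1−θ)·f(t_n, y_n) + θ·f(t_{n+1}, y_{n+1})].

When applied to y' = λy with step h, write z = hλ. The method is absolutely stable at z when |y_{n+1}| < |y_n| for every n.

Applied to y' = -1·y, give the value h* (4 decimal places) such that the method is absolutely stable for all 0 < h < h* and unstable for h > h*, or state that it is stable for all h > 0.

(-3.3333,0); λ=-1 ⇒ h* = (10/3)/1 = 3.3333.

Set f=λy, z=hλ:
  y_{n+1} = y_n + z·[4/5·y_n + 1/5·y_{n+1}] ⇒ (1 − 1/5z)y_{n+1} = (1 + 4/5z)y_n
  R(z) = (1 + 4/5z)/(1 − 1/5z).

Need |R(x)|<1, x<0.
x=-1.09: |R|=0.1051
R=−1: 1+4/5x = −1+1/5x ⇒ -3/5x=2 ⇒ x=2/(-3/5)=-3.3333
Confirm numerically:
  x=-3.062: |R|=0.89903 <1
  x=-2.097: |R|=0.47738 <1
  x=-1.928: |R|=0.39145 <1
  x=-1.778: |R|=0.31160 <1
  x=-3.896: |R|=1.18975 >1
  x=-3.839: |R|=1.17163 >1
So |R|<1 on (-3.3333, 0).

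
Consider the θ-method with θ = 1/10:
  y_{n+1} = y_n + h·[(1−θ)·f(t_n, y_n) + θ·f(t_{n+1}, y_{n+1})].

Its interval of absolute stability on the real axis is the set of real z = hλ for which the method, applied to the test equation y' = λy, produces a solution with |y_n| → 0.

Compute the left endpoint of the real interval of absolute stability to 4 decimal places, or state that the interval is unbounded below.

left endpoint -2.5000.

Set f=λy, z=hλ:
  y_{n+1} = y_n + z·[9/10·y_n + 1/10·y_{n+1}] ⇒ (1 − 1/10z)y_{n+1} = (1 + 9/10z)y_n
  so R(z) = (1 + 9/10z)/(1 − 1/10z).

Boundary: |R(x)|=1, x<0.
x=-0.78: |R|=0.2764
R=−1: 1+9/10x = −1+1/10x ⇒ -4/5x=2 ⇒ x=2/(-4/5)=-2.5000
Confirm numerically:
  x=-1.997: |R|=0.66458 <1
  x=-1.966: |R|=0.64299 <1
  x=-1.379: |R|=0.21188 <1
  x=-3.077: |R|=1.35299 >1
  x=-2.804: |R|=1.18994 >1
  x=-2.528: |R|=1.01788 >1
Interval (-2.5000, 0).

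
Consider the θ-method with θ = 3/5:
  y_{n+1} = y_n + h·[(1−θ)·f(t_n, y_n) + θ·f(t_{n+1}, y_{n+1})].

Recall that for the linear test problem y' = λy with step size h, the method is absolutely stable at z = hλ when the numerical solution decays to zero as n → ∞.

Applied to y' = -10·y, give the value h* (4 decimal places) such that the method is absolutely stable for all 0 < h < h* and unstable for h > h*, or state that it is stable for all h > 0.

(−∞, 0) — no finite endpoint. Any h>0 works for λ=-10.

Set f=λy, z=hλ:
  y_{n+1} = y_n + z·[2/5·y_n + 3/5·y_{n+1}] ⇒ (1 − 3/5z)y_{n+1} = (1 + 2/5z)y_n
  ⇒ R(z) = (1 + 2/5z)/(1 − 3/5z).

Solve |R(x)|<1 on ℝ⁻.
x=-0.52: |R|=0.6037
x=-2: |R|=0.0909
x=-10: |R|=0.4286
x=-100: |R|=0.6393
θ=3/5≥1/2 ⇒ |1+2/5x|<|1−3/5x| ∀x<0 ⇒ stable on all of ℝ⁻.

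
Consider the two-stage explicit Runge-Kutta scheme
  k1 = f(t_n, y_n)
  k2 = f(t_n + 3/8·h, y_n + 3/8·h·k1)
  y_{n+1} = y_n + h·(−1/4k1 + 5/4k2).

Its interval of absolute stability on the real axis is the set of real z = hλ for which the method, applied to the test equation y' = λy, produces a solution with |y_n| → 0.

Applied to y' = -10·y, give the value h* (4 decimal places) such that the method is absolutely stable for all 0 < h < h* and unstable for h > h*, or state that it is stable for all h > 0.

(-2.1333,0); λ=-10 ⇒ h* = (32/15)/10 = 0.2133.

On y'=λy, z=hλ:
  k1=λy_n ⇒ h·k1=z·y_n;  k2=λ(1+3/8z)y_n ⇒ h·k2=z(1+3/8z)y_n
  y_{n+1}/y_n = 1 − 1/4z + 5/4z(1+3/8z) = 1 + z + 15/32z²
  Hence R(z) = 1 + z + 15/32z².

Boundary: |R(x)|=1, x<0.
x=-1.74: |R|=0.6792
R=1: x+15/32x²=0 ⇒ x=−32/15=-2.1333; min R=1−1/(4·15/32)=0.4667>−1
Confirm numerically:
  x=-1.596: |R|=0.59801 <1
  x=-1.297: |R|=0.49154 <1
  x=-0.867: |R|=0.48535 <1
  x=-2.638: |R|=1.62405 >1
  x=-2.177: |R|=1.04456 >1
Stable set (-2.1333, 0).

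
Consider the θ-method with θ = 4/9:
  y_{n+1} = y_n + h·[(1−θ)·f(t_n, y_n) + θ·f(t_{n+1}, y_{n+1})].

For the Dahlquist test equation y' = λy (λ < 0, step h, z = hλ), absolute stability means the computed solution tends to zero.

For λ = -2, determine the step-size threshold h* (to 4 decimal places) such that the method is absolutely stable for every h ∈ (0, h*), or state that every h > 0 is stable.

On y'=λy, z=hλ:
  y_{n+1} = y_n + z·[5/9·y_n + 4/9·y_{n+1}] ⇒ (1 − 4/9z)y_{n+1} = (1 + 5/9z)y_n
  R(z) = (1 + 5/9z)/(1 − 4/9z).

Need |R(x)|<1, x<0.
x=-0.46: |R|=0.6181
R=−1: 1+5/9x = −1+4/9x ⇒ -1/9x=2 ⇒ x=2/(-1/9)=-18.0000
Confirm numerically:
  x=-15.633: |R|=0.96691 <1
  x=-11.533: |R|=0.88270 <1
  x=-8.886: |R|=0.79539 <1
  x=-7.319: |R|=0.72095 <1
  x=-18.266: |R|=1.00324 >1
  x=-18.157: |R|=1.00192 >1
  x=-18.145: |R|=1.00178 >1
Interval (-18.0000, 0).

(-18.0000,0); λ=-2 ⇒ h* = (18)/2 = 9.0000.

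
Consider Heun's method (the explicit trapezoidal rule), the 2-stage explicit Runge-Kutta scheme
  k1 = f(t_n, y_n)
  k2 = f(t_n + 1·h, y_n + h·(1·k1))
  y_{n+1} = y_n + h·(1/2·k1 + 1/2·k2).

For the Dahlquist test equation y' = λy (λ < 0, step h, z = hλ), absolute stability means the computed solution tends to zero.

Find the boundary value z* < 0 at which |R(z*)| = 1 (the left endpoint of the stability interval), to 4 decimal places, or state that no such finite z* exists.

z* = -2.0000.

Test eqn y'=λy, z=hλ:
  order 2, 2-stage ⇒ R(z)=1+z+z^2/2
  (e.g. R(-1.57)=0.66245, |R|=0.66245)

Find x<0 with |R(x)|<1.
x=-1.57: |R|=0.6624
|R(-2.15)|=1.1612 |R(-1.59)|=0.6741 |R(-0.81)|=0.5181
Bisect:
  x_lo=-2.7050 |R|=1.9534  x_hi=-0.0762 |R|=0.9267
  mid=-1.39056 |R|=0.57627 →hi
  mid=-2.04776 |R|=1.04890 →lo
  mid=-1.71916 |R|=0.75859 →hi
  mid=-1.88346 |R|=0.89025 →hi
  mid=-1.96561 |R|=0.96620 →hi
  mid=-2.00668 |R|=1.00670 →lo
  mid=-1.98615 |R|=0.98624 →hi
  ...
  [-2.00010,-1.99994] ⇒ x*=-2.0000
Interval (-2.0000, 0).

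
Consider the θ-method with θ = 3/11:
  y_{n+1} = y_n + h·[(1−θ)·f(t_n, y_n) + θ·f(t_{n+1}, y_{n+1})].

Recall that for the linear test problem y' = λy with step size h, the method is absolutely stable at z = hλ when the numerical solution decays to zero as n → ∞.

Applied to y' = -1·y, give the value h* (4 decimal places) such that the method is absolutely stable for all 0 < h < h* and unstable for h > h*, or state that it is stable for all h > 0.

(-4.4000,0); λ=-1 ⇒ h* = (22/5)/1 = 4.4000.

Set f=λy, z=hλ:
  y_{n+1} = y_n + z·[8/11·y_n + 3/11·y_{n+1}] ⇒ (1 − 3/11z)y_{n+1} = (1 + 8/11z)y_n
  R(z) = (1 + 8/11z)/(1 − 3/11z).

Boundary: |R(x)|=1, x<0.
x=-0.32: |R|=0.7057
R=−1: 1+8/11x = −1+3/11x ⇒ -5/11x=2 ⇒ x=2/(-5/11)=-4.4000
Confirm numerically:
  x=-3.460: |R|=0.78017 <1
  x=-1.856: |R|=0.23225 <1
  x=-1.836: |R|=0.22341 <1
  x=-4.910: |R|=1.09911 >1
  x=-4.859: |R|=1.08973 >1
  x=-4.440: |R|=1.00822 >1
So |R|<1 on (-4.4000, 0).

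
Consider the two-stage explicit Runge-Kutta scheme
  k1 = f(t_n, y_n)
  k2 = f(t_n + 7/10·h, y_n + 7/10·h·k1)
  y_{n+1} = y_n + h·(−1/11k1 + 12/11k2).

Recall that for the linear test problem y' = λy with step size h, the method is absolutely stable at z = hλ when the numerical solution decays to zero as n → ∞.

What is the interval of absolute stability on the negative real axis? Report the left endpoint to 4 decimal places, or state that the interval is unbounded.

With y'=λy (z=hλ):
  k1=λy_n ⇒ h·k1=z·y_n;  k2=λ(1+7/10z)y_n ⇒ h·k2=z(1+7/10z)y_n
  y_{n+1}/y_n = 1 − 1/11z + 12/11z(1+7/10z) = 1 + z + 42/55z²
  so R(z) = 1 + z + 42/55z².

Need |R(x)|<1, x<0.
x=-1.06: |R|=0.7980
R=1: x+42/55x²=0 ⇒ x=−55/42=-1.3095; min R=1−1/(4·42/55)=0.6726>−1
Confirm numerically:
  x=-1.214: |R|=0.91144 <1
  x=-0.969: |R|=0.74802 <1
  x=-0.681: |R|=0.67314 <1
  x=-1.747: |R|=1.58363 >1
  x=-1.666: |R|=1.45352 >1
  x=-1.526: |R|=1.25226 >1
Stable set (-1.3095, 0).

(-1.3095, 0).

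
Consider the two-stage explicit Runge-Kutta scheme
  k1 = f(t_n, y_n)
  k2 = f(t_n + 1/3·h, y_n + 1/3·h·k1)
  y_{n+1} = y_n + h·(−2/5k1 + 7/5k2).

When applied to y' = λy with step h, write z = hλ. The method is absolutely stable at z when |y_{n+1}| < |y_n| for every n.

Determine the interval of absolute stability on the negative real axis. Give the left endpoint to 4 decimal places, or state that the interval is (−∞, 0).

With y'=λy (z=hλ):
  k1=λy_n ⇒ h·k1=z·y_n;  k2=λ(1+1/3z)y_n ⇒ h·k2=z(1+1/3z)y_n
  y_{n+1}/y_n = 1 − 2/5z + 7/5z(1+1/3z) = 1 + z + 7/15z²
  ⇒ R(z) = 1 + z + 7/15z².

Boundary: |R(x)|=1, x<0.
x=-1.09: |R|=0.4644
R=1: x+7/15x²=0 ⇒ x=−15/7=-2.1429; min R=1−1/(4·7/15)=0.4643>−1
Confirm numerically:
  x=-1.922: |R|=0.80191 <1
  x=-1.630: |R|=0.60989 <1
  x=-1.398: |R|=0.51406 <1
  x=-2.400: |R|=1.28800 >1
  x=-2.360: |R|=1.23915 >1
  x=-2.179: |R|=1.03675 >1
So |R|<1 on (-2.1429, 0).

z∈(-2.1429,0).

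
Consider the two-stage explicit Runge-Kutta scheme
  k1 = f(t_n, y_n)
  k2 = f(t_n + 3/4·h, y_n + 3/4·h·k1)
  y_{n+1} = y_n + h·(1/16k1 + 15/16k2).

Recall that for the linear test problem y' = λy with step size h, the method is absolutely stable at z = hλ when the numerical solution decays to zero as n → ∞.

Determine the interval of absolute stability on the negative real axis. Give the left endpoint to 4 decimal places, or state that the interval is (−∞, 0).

z∈(-1.4222,0).

Test eqn y'=λy, z=hλ:
  k1=λy_n ⇒ h·k1=z·y_n;  k2=λ(1+3/4z)y_n ⇒ h·k2=z(1+3/4z)y_n
  y_{n+1}/y_n = 1 + 1/16z + 15/16z(1+3/4z) = 1 + z + 45/64z²
  R(z) = 1 + z + 45/64z².

Need |R(x)|<1, x<0.
x=-1.6: |R|=1.2000
R=1: x+45/64x²=0 ⇒ x=−64/45=-1.4222; min R=1−1/(4·45/64)=0.6444>−1
Confirm numerically:
  x=-1.339: |R|=0.92165 <1
  x=-1.300: |R|=0.88828 <1
  x=-0.726: |R|=0.64460 <1
  x=-1.935: |R|=1.69766 >1
  x=-1.635: |R|=1.24461 >1
Stable set (-1.4222, 0).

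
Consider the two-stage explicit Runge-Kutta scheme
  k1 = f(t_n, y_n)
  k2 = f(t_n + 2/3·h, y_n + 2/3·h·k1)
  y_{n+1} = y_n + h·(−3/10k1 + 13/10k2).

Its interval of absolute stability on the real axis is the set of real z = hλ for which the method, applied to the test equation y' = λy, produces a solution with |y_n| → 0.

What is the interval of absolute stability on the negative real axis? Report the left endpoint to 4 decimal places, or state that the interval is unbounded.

With y'=λy (z=hλ):
  k1=λy_n ⇒ h·k1=z·y_n;  k2=λ(1+2/3z)y_n ⇒ h·k2=z(1+2/3z)y_n
  y_{n+1}/y_n = 1 − 3/10z + 13/10z(1+2/3z) = 1 + z + 13/15z²
  ⇒ R(z) = 1 + z + 13/15z².

Find x<0 with |R(x)|<1.
x=-1.4: |R|=1.2987
R=1: x+13/15x²=0 ⇒ x=−15/13=-1.1538; min R=1−1/(4·13/15)=0.7115>−1
Confirm numerically:
  x=-1.053: |R|=0.90797 <1
  x=-0.826: |R|=0.76531 <1
  x=-0.500: |R|=0.71667 <1
  x=-1.324: |R|=1.19525 >1
  x=-1.290: |R|=1.15222 >1
  x=-1.178: |R|=1.02466 >1
Interval (-1.1538, 0).

z∈(-1.1538,0).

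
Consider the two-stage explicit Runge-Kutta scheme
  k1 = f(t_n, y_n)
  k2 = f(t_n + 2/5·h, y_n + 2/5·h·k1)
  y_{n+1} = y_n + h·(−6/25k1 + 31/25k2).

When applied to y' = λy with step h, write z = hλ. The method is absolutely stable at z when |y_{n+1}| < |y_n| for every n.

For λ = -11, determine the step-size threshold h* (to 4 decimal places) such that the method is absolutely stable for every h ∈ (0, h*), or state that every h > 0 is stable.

On y'=λy, z=hλ:
  k1=λy_n ⇒ h·k1=z·y_n;  k2=λ(1+2/5z)y_n ⇒ h·k2=z(1+2/5z)y_n
  y_{n+1}/y_n = 1 − 6/25z + 31/25z(1+2/5z) = 1 + z + 62/125z²
  R(z) = 1 + z + 62/125z².

Solve |R(x)|<1 on ℝ⁻.
x=-0.68: |R|=0.5494
R=1: x+62/125x²=0 ⇒ x=−125/62=-2.0161; min R=1−1/(4·62/125)=0.4960>−1
Confirm numerically:
  x=-1.816: |R|=0.81974 <1
  x=-1.776: |R|=0.78847 <1
  x=-1.759: |R|=0.77566 <1
  x=-2.550: |R|=1.67524 >1
  x=-2.187: |R|=1.18535 >1
  x=-2.081: |R|=1.06696 >1
So |R|<1 on (-2.0161, 0).

(-2.0161,0); λ=-11 ⇒ h* = (125/62)/11 = 0.1833.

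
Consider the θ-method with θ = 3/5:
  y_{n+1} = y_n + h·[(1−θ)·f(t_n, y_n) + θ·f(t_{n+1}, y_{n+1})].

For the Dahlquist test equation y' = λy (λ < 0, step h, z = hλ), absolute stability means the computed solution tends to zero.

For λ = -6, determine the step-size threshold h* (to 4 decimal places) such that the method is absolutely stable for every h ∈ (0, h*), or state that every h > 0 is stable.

On y'=λy, z=hλ:
  y_{n+1} = y_n + z·[2/5·y_n + 3/5·y_{n+1}] ⇒ (1 − 3/5z)y_{n+1} = (1 + 2/5z)y_n
  Hence R(z) = (1 + 2/5z)/(1 − 3/5z).

Need |R(x)|<1, x<0.
x=-0.86: |R|=0.4327
x=-2: |R|=0.0909
x=-10: |R|=0.4286
x=-100: |R|=0.6393
θ=3/5≥1/2 ⇒ |1+2/5x|<|1−3/5x| ∀x<0 ⇒ stable on all of ℝ⁻.

interval (−∞, 0). Any h>0 works for λ=-6.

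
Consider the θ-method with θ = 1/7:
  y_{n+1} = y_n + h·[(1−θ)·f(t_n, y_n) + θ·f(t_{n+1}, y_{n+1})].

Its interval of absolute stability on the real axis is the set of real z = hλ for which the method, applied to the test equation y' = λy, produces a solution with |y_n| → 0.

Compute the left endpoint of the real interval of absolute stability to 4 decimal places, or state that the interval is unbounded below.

left endpoint -2.8000.

Set f=λy, z=hλ:
  y_{n+1} = y_n + z·[6/7·y_n + 1/7·y_{n+1}] ⇒ (1 − 1/7z)y_{n+1} = (1 + 6/7z)y_n
  so R(z) = (1 + 6/7z)/(1 − 1/7z).

Find x<0 with |R(x)|<1.
x=-1.02: |R|=0.1097
R=−1: 1+6/7x = −1+1/7x ⇒ -5/7x=2 ⇒ x=2/(-5/7)=-2.8000
Confirm numerically:
  x=-2.267: |R|=0.71242 <1
  x=-1.534: |R|=0.25826 <1
  x=-1.305: |R|=0.09994 <1
  x=-3.029: |R|=1.11417 >1
  x=-2.863: |R|=1.03194 >1
So |R|<1 on (-2.8000, 0).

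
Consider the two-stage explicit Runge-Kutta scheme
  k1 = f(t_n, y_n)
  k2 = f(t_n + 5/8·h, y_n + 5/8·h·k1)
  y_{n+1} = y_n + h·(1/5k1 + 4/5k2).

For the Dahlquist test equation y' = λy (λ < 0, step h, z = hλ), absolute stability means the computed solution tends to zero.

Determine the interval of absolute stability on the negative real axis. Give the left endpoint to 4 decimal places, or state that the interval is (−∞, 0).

(-2.0000, 0).

Set f=λy, z=hλ:
  k1=λy_n ⇒ h·k1=z·y_n;  k2=λ(1+5/8z)y_n ⇒ h·k2=z(1+5/8z)y_n
  y_{n+1}/y_n = 1 + 1/5z + 4/5z(1+5/8z) = 1 + z + 1/2z²
  R(z) = 1 + z + 1/2z².

Solve |R(x)|<1 on ℝ⁻.
x=-1.02: |R|=0.5002
R=1: x+1/2x²=0 ⇒ x=−2=-2.0000; min R=1−1/(4·1/2)=0.5000>−1
Confirm numerically:
  x=-1.959: |R|=0.95984 <1
  x=-1.569: |R|=0.66188 <1
  x=-1.522: |R|=0.63624 <1
  x=-1.498: |R|=0.62400 <1
  x=-2.272: |R|=1.30899 >1
  x=-2.170: |R|=1.18445 >1
Interval (-2.0000, 0).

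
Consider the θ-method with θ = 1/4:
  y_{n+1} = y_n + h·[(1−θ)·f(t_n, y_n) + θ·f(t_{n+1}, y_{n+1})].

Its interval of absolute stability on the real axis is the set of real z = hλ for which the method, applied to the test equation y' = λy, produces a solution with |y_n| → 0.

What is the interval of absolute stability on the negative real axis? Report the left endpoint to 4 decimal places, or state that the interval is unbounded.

With y'=λy (z=hλ):
  y_{n+1} = y_n + z·[3/4·y_n + 1/4·y_{n+1}] ⇒ (1 − 1/4z)y_{n+1} = (1 + 3/4z)y_n
  R(z) = (1 + 3/4z)/(1 − 1/4z).

Find x<0 with |R(x)|<1.
x=-1.09: |R|=0.1434
R=−1: 1+3/4x = −1+1/4x ⇒ -1/2x=2 ⇒ x=2/(-1/2)=-4.0000
Confirm numerically:
  x=-2.237: |R|=0.43466 <1
  x=-2.135: |R|=0.39201 <1
  x=-1.885: |R|=0.28122 <1
  x=-4.305: |R|=1.07345 >1
  x=-4.034: |R|=1.00846 >1
So |R|<1 on (-4.0000, 0).

z∈(-4.0000,0).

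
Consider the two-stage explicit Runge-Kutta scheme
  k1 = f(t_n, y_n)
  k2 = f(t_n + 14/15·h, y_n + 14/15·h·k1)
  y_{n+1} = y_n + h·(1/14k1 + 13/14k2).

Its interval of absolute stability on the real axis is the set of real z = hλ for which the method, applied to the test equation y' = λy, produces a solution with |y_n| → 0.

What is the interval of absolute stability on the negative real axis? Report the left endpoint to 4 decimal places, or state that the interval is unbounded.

On y'=λy, z=hλ:
  k1=λy_n ⇒ h·k1=z·y_n;  k2=λ(1+14/15z)y_n ⇒ h·k2=z(1+14/15z)y_n
  y_{n+1}/y_n = 1 + 1/14z + 13/14z(1+14/15z) = 1 + z + 13/15z²
  Hence R(z) = 1 + z + 13/15z².

Solve |R(x)|<1 on ℝ⁻.
x=-1.19: |R|=1.0373
R=1: x+13/15x²=0 ⇒ x=−15/13=-1.1538; min R=1−1/(4·13/15)=0.7115>−1
Confirm numerically:
  x=-1.109: |R|=0.95690 <1
  x=-0.882: |R|=0.79220 <1
  x=-0.584: |R|=0.71158 <1
  x=-1.637: |R|=1.68547 >1
  x=-1.550: |R|=1.53217 >1
  x=-1.301: |R|=1.16592 >1
So |R|<1 on (-1.1538, 0).

(-1.1538, 0).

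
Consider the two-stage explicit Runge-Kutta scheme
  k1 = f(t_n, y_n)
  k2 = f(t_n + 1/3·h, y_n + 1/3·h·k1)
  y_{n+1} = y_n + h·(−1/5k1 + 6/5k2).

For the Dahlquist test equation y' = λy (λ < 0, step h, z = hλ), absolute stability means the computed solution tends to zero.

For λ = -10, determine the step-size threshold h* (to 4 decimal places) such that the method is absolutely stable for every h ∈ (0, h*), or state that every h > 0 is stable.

(-2.5000,0); λ=-10 ⇒ h* = (5/2)/10 = 0.2500.

Set f=λy, z=hλ:
  k1=λy_n ⇒ h·k1=z·y_n;  k2=λ(1+1/3z)y_n ⇒ h·k2=z(1+1/3z)y_n
  y_{n+1}/y_n = 1 − 1/5z + 6/5z(1+1/3z) = 1 + z + 2/5z²
  so R(z) = 1 + z + 2/5z².

Boundary: |R(x)|=1, x<0.
x=-0.88: |R|=0.4298
R=1: x+2/5x²=0 ⇒ x=−5/2=-2.5000; min R=1−1/(4·2/5)=0.3750>−1
Confirm numerically:
  x=-2.021: |R|=0.61278 <1
  x=-1.717: |R|=0.46224 <1
  x=-1.445: |R|=0.39021 <1
  x=-3.019: |R|=1.62674 >1
  x=-2.771: |R|=1.30038 >1
  x=-2.749: |R|=1.27380 >1
So |R|<1 on (-2.5000, 0).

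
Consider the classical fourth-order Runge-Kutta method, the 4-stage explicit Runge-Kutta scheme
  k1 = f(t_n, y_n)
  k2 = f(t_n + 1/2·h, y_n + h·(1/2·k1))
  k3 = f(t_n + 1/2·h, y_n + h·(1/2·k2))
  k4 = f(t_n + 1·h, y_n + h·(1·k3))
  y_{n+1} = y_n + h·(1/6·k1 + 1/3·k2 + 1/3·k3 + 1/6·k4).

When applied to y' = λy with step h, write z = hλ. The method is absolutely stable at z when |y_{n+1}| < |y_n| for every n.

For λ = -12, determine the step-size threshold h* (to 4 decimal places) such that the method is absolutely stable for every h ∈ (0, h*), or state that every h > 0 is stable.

(-2.7853,0); λ=-12 ⇒ h* = 0.2321.

With y'=λy (z=hλ):
  order 4, 4-stage ⇒ R(z)=1+z+z^2/2+z^3/6+z^4/24
  (e.g. R(-1.76)=0.27997, |R|=0.27997)

Solve |R(x)|<1 on ℝ⁻.
x=-1.76: |R|=0.2800
|R(-1.72)|=0.2758 |R(-0.96)|=0.3887 |R(-0.86)|=0.4266
Bisect:
  x_lo=-3.5857 |R|=3.0472  x_hi=-0.0514 |R|=0.9499
  mid=-1.81856 |R|=0.28836 →hi
  mid=-2.70214 |R|=0.88170 →hi
  mid=-3.14393 |R|=1.68976 →lo
  mid=-2.92303 |R|=1.22832 →lo
  mid=-2.81258 |R|=1.04193 →lo
  mid=-2.75736 |R|=0.95870 →hi
  mid=-2.78497 |R|=0.99952 →hi
  mid=-2.79878 |R|=1.02052 →lo
  mid=-2.79188 |R|=1.00997 →lo
  mid=-2.78842 |R|=1.00473 →lo
  ...
  [-2.78540,-2.78519] ⇒ x*=-2.7853
So |R|<1 on (-2.7853, 0).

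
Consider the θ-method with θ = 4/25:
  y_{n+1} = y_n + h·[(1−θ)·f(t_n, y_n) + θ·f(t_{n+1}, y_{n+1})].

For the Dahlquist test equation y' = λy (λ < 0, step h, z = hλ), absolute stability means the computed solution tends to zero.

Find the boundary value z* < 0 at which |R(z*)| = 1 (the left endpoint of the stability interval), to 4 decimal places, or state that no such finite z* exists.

With y'=λy (z=hλ):
  y_{n+1} = y_n + z·[21/25·y_n + 4/25·y_{n+1}] ⇒ (1 − 4/25z)y_{n+1} = (1 + 21/25z)y_n
  ⇒ R(z) = (1 + 21/25z)/(1 − 4/25z).

Need |R(x)|<1, x<0.
x=-1.5: |R|=0.2097
R=−1: 1+21/25x = −1+4/25x ⇒ -17/25x=2 ⇒ x=2/(-17/25)=-2.9412
Confirm numerically:
  x=-2.612: |R|=0.84213 <1
  x=-2.484: |R|=0.77754 <1
  x=-2.114: |R|=0.57969 <1
  x=-1.909: |R|=0.46234 <1
  x=-3.492: |R|=1.24030 >1
  x=-3.345: |R|=1.17887 >1
  x=-3.132: |R|=1.08644 >1
Interval (-2.9412, 0).

z* = -2.9412.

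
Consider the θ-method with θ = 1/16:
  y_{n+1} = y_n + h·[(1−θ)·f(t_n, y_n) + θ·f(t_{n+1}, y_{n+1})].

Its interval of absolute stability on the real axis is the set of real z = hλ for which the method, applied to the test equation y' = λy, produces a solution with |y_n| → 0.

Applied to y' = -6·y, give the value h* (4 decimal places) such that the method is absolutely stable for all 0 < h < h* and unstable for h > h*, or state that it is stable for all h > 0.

(-2.2857,0); λ=-6 ⇒ h* = (16/7)/6 = 0.3810.

Test eqn y'=λy, z=hλ:
  y_{n+1} = y_n + z·[15/16·y_n + 1/16·y_{n+1}] ⇒ (1 − 1/16z)y_{n+1} = (1 + 15/16z)y_n
  ⇒ R(z) = (1 + 15/16z)/(1 − 1/16z).

Solve |R(x)|<1 on ℝ⁻.
x=-0.34: |R|=0.6671
R=−1: 1+15/16x = −1+1/16x ⇒ -7/8x=2 ⇒ x=2/(-7/8)=-2.2857
Confirm numerically:
  x=-2.089: |R|=0.84775 <1
  x=-1.686: |R|=0.52527 <1
  x=-1.268: |R|=0.17489 <1
  x=-2.619: |R|=1.25060 >1
  x=-2.524: |R|=1.18009 >1
  x=-2.384: |R|=1.07485 >1
Stable set (-2.2857, 0).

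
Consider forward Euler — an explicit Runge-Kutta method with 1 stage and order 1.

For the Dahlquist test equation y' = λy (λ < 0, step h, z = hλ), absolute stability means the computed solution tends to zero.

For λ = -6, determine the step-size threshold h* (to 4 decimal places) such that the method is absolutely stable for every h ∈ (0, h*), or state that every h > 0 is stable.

(-2.0000,0); λ=-6 ⇒ h* = 0.3333.

Test eqn y'=λy, z=hλ:
  order 1, 1-stage ⇒ R(z)=1+z
  (e.g. R(-0.83)=0.17000, |R|=0.17000)

Need |R(x)|<1, x<0.
x=-0.83: |R|=0.1700
|R(-1.86)|=0.8600 |R(-1.76)|=0.7600 |R(-1.39)|=0.3900
Bisect:
  x_lo=-2.8361 |R|=1.8361  x_hi=-0.3302 |R|=0.6698
  mid=-1.58316 |R|=0.58316 →hi
  mid=-2.20962 |R|=1.20962 →lo
  mid=-1.89639 |R|=0.89639 →hi
  mid=-2.05300 |R|=1.05300 →lo
  mid=-1.97470 |R|=0.97470 →hi
  mid=-2.01385 |R|=1.01385 →lo
  mid=-1.99427 |R|=0.99427 →hi
  mid=-2.00406 |R|=1.00406 →lo
  mid=-1.99917 |R|=0.99917 →hi
  mid=-2.00161 |R|=1.00161 →lo
  ...
  [-2.00009,-1.99993] ⇒ x*=-2.0000
Interval (-2.0000, 0).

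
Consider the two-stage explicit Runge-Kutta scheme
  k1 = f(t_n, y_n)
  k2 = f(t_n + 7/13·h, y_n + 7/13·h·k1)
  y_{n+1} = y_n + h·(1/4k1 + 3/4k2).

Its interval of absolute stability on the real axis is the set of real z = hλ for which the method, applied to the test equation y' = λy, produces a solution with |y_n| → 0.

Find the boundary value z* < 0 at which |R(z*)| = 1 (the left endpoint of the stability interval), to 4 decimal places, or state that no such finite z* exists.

left endpoint -2.4762.

Set f=λy, z=hλ:
  k1=λy_n ⇒ h·k1=z·y_n;  k2=λ(1+7/13z)y_n ⇒ h·k2=z(1+7/13z)y_n
  y_{n+1}/y_n = 1 + 1/4z + 3/4z(1+7/13z) = 1 + z + 21/52z²
  so R(z) = 1 + z + 21/52z².

Boundary: |R(x)|=1, x<0.
x=-0.39: |R|=0.6714
R=1: x+21/52x²=0 ⇒ x=−52/21=-2.4762; min R=1−1/(4·21/52)=0.3810>−1
Confirm numerically:
  x=-1.592: |R|=0.43153 <1
  x=-1.446: |R|=0.39841 <1
  x=-1.280: |R|=0.38166 <1
  x=-1.141: |R|=0.38476 <1
  x=-2.707: |R|=1.25232 >1
  x=-2.600: |R|=1.13000 >1
  x=-2.503: |R|=1.02710 >1
Stable set (-2.4762, 0).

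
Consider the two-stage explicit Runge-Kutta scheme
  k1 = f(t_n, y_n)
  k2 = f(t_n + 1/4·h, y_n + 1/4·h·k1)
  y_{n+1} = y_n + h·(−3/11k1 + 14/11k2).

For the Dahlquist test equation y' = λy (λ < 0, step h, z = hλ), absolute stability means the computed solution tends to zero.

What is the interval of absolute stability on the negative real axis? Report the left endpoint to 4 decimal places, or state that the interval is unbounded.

z∈(-3.1429,0).

Set f=λy, z=hλ:
  k1=λy_n ⇒ h·k1=z·y_n;  k2=λ(1+1/4z)y_n ⇒ h·k2=z(1+1/4z)y_n
  y_{n+1}/y_n = 1 − 3/11z + 14/11z(1+1/4z) = 1 + z + 7/22z²
  so R(z) = 1 + z + 7/22z².

Find x<0 with |R(x)|<1.
x=-1.64: |R|=0.2158
R=1: x+7/22x²=0 ⇒ x=−22/7=-3.1429; min R=1−1/(4·7/22)=0.2143>−1
Confirm numerically:
  x=-2.080: |R|=0.29658 <1
  x=-1.974: |R|=0.26585 <1
  x=-1.901: |R|=0.24885 <1
  x=-1.700: |R|=0.21955 <1
  x=-3.706: |R|=1.66405 >1
  x=-3.435: |R|=1.31930 >1
So |R|<1 on (-3.1429, 0).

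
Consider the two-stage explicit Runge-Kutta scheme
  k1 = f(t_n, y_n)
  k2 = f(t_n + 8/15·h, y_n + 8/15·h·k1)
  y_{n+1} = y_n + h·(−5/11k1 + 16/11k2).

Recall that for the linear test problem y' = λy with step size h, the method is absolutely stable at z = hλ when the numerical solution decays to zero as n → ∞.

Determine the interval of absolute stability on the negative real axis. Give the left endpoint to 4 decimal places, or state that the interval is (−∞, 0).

z∈(-1.2891,0).

Set f=λy, z=hλ:
  k1=λy_n ⇒ h·k1=z·y_n;  k2=λ(1+8/15z)y_n ⇒ h·k2=z(1+8/15z)y_n
  y_{n+1}/y_n = 1 − 5/11z + 16/11z(1+8/15z) = 1 + z + 128/165z²
  ⇒ R(z) = 1 + z + 128/165z².

Solve |R(x)|<1 on ℝ⁻.
x=-1.18: |R|=0.9002
R=1: x+128/165x²=0 ⇒ x=−165/128=-1.2891; min R=1−1/(4·128/165)=0.6777>−1
Confirm numerically:
  x=-1.001: |R|=0.77631 <1
  x=-0.891: |R|=0.72486 <1
  x=-0.739: |R|=0.68466 <1
  x=-1.739: |R|=1.60698 >1
  x=-1.577: |R|=1.35225 >1
  x=-1.416: |R|=1.13944 >1
So |R|<1 on (-1.2891, 0).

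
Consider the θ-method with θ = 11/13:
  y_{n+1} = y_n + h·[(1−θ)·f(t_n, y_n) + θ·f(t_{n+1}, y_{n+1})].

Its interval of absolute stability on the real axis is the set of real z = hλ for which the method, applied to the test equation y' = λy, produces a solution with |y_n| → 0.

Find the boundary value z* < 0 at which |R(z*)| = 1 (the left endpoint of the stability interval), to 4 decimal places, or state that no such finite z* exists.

With y'=λy (z=hλ):
  y_{n+1} = y_n + z·[2/13·y_n + 11/13·y_{n+1}] ⇒ (1 − 11/13z)y_{n+1} = (1 + 2/13z)y_n
  R(z) = (1 + 2/13z)/(1 − 11/13z).

Need |R(x)|<1, x<0.
x=-0.41: |R|=0.6956
x=-2: |R|=0.2571
x=-10: |R|=0.0569
x=-100: |R|=0.1680
θ=11/13≥1/2 ⇒ |1+2/13x|<|1−11/13x| ∀x<0 ⇒ stable on all of ℝ⁻.

unbounded; (−∞, 0).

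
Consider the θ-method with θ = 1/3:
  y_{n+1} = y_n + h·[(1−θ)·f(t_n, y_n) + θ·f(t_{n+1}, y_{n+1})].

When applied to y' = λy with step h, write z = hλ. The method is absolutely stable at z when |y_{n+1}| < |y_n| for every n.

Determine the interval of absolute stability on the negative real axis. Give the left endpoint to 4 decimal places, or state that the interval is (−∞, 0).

With y'=λy (z=hλ):
  y_{n+1} = y_n + z·[2/3·y_n + 1/3·y_{n+1}] ⇒ (1 − 1/3z)y_{n+1} = (1 + 2/3z)y_n
  ⇒ R(z) = (1 + 2/3z)/(1 − 1/3z).

Find x<0 with |R(x)|<1.
x=-1.46: |R|=0.0179
R=−1: 1+2/3x = −1+1/3x ⇒ -1/3x=2 ⇒ x=2/(-1/3)=-6.0000
Confirm numerically:
  x=-5.254: |R|=0.90962 <1
  x=-4.758: |R|=0.83991 <1
  x=-2.499: |R|=0.36334 <1
  x=-6.366: |R|=1.03908 >1
  x=-6.148: |R|=1.01618 >1
Interval (-6.0000, 0).

z∈(-6.0000,0).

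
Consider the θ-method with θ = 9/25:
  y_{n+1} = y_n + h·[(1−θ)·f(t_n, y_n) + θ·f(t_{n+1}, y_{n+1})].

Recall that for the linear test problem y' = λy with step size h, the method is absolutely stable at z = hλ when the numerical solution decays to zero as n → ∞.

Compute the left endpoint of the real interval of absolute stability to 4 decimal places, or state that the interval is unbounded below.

On y'=λy, z=hλ:
  y_{n+1} = y_n + z·[16/25·y_n + 9/25·y_{n+1}] ⇒ (1 − 9/25z)y_{n+1} = (1 + 16/25z)y_n
  so R(z) = (1 + 16/25z)/(1 − 9/25z).

Find x<0 with |R(x)|<1.
x=-1.5: |R|=0.0260
R=−1: 1+16/25x = −1+9/25x ⇒ -7/25x=2 ⇒ x=2/(-7/25)=-7.1429
Confirm numerically:
  x=-6.989: |R|=0.98775 <1
  x=-6.219: |R|=0.92013 <1
  x=-4.834: |R|=0.76408 <1
  x=-4.181: |R|=0.66896 <1
  x=-7.288: |R|=1.01122 >1
  x=-7.225: |R|=1.00639 >1
So |R|<1 on (-7.1429, 0).

left endpoint -7.1429.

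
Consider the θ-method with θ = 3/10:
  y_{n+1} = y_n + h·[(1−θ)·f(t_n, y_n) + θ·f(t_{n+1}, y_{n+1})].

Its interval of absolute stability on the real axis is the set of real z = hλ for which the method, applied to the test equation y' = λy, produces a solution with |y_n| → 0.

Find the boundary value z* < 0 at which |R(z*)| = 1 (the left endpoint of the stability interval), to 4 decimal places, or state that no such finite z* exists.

Set f=λy, z=hλ:
  y_{n+1} = y_n + z·[7/10·y_n + 3/10·y_{n+1}] ⇒ (1 − 3/10z)y_{n+1} = (1 + 7/10z)y_n
  R(z) = (1 + 7/10z)/(1 − 3/10z).

Need |R(x)|<1, x<0.
x=-1.19: |R|=0.1231
R=−1: 1+7/10x = −1+3/10x ⇒ -2/5x=2 ⇒ x=2/(-2/5)=-5.0000
Confirm numerically:
  x=-3.856: |R|=0.78783 <1
  x=-3.711: |R|=0.75602 <1
  x=-3.548: |R|=0.71866 <1
  x=-2.582: |R|=0.45498 <1
  x=-5.232: |R|=1.03611 >1
  x=-5.044: |R|=1.00700 >1
So |R|<1 on (-5.0000, 0).

left endpoint -5.0000.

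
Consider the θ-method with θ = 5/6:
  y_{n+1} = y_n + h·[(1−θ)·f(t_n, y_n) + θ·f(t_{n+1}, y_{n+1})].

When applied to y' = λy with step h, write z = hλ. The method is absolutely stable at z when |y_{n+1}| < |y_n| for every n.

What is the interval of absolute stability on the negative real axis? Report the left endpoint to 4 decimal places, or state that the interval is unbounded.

Set f=λy, z=hλ:
  y_{n+1} = y_n + z·[1/6·y_n + 5/6·y_{n+1}] ⇒ (1 − 5/6z)y_{n+1} = (1 + 1/6z)y_n
  ⇒ R(z) = (1 + 1/6z)/(1 − 5/6z).

Find x<0 with |R(x)|<1.
x=-1.4: |R|=0.3538
x=-2: |R|=0.2500
x=-10: |R|=0.0714
x=-100: |R|=0.1858
θ=5/6≥1/2 ⇒ |1+1/6x|<|1−5/6x| ∀x<0 ⇒ interval (−∞,0).

interval (−∞, 0).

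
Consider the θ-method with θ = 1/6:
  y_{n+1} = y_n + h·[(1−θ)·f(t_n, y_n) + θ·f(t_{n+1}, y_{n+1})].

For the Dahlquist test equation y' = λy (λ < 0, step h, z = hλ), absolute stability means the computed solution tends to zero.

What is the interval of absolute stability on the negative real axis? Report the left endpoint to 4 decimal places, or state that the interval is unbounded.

On y'=λy, z=hλ:
  y_{n+1} = y_n + z·[5/6·y_n + 1/6·y_{n+1}] ⇒ (1 − 1/6z)y_{n+1} = (1 + 5/6z)y_n
  so R(z) = (1 + 5/6z)/(1 − 1/6z).

Need |R(x)|<1, x<0.
x=-1.66: |R|=0.3003
R=−1: 1+5/6x = −1+1/6x ⇒ -2/3x=2 ⇒ x=2/(-2/3)=-3.0000
Confirm numerically:
  x=-2.737: |R|=0.87959 <1
  x=-2.432: |R|=0.73055 <1
  x=-2.403: |R|=0.71582 <1
  x=-3.252: |R|=1.10895 >1
  x=-3.198: |R|=1.08611 >1
  x=-3.087: |R|=1.03830 >1
Interval (-3.0000, 0).

(-3.0000, 0).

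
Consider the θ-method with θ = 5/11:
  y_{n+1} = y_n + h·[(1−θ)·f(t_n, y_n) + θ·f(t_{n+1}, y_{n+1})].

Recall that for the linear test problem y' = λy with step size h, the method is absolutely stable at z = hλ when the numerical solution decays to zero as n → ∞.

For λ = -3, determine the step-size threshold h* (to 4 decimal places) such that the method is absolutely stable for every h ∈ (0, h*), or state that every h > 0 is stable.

Test eqn y'=λy, z=hλ:
  y_{n+1} = y_n + z·[6/11·y_n + 5/11·y_{n+1}] ⇒ (1 − 5/11z)y_{n+1} = (1 + 6/11z)y_n
  ⇒ R(z) = (1 + 6/11z)/(1 − 5/11z).

Boundary: |R(x)|=1, x<0.
x=-1.29: |R|=0.1868
R=−1: 1+6/11x = −1+5/11x ⇒ -1/11x=2 ⇒ x=2/(-1/11)=-22.0000
Confirm numerically:
  x=-19.922: |R|=0.98121 <1
  x=-19.752: |R|=0.97952 <1
  x=-16.881: |R|=0.94634 <1
  x=-8.978: |R|=0.76701 <1
  x=-22.196: |R|=1.00161 >1
  x=-22.106: |R|=1.00087 >1
Stable set (-22.0000, 0).

(-22.0000,0); λ=-3 ⇒ h* = (22)/3 = 7.3333.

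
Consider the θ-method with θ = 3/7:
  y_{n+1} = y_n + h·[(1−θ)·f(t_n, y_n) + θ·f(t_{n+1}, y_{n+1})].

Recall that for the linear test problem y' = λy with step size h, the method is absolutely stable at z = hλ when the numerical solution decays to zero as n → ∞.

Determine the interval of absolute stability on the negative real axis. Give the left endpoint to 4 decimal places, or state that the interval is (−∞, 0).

With y'=λy (z=hλ):
  y_{n+1} = y_n + z·[4/7·y_n + 3/7·y_{n+1}] ⇒ (1 − 3/7z)y_{n+1} = (1 + 4/7z)y_n
  ⇒ R(z) = (1 + 4/7z)/(1 − 3/7z).

Boundary: |R(x)|=1, x<0.
x=-0.52: |R|=0.5748
R=−1: 1+4/7x = −1+3/7x ⇒ -1/7x=2 ⇒ x=2/(-1/7)=-14.0000
Confirm numerically:
  x=-13.878: |R|=0.99749 <1
  x=-8.003: |R|=0.80660 <1
  x=-5.879: |R|=0.67037 <1
  x=-14.433: |R|=1.00861 >1
  x=-14.410: |R|=1.00816 >1
  x=-14.139: |R|=1.00281 >1
Interval (-14.0000, 0).

(-14.0000, 0).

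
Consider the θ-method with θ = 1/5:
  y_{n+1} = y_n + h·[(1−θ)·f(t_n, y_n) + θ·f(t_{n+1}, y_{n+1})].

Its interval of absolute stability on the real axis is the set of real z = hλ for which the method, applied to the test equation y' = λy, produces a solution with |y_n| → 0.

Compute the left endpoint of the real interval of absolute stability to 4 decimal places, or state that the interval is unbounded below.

left endpoint -3.3333.

Test eqn y'=λy, z=hλ:
  y_{n+1} = y_n + z·[4/5·y_n + 1/5·y_{n+1}] ⇒ (1 − 1/5z)y_{n+1} = (1 + 4/5z)y_n
  R(z) = (1 + 4/5z)/(1 − 1/5z).

Need |R(x)|<1, x<0.
x=-0.59: |R|=0.4723
R=−1: 1+4/5x = −1+1/5x ⇒ -3/5x=2 ⇒ x=2/(-3/5)=-3.3333
Confirm numerically:
  x=-3.149: |R|=0.93214 <1
  x=-2.369: |R|=0.60741 <1
  x=-1.738: |R|=0.28970 <1
  x=-3.875: |R|=1.18310 >1
  x=-3.868: |R|=1.18088 >1
So |R|<1 on (-3.3333, 0).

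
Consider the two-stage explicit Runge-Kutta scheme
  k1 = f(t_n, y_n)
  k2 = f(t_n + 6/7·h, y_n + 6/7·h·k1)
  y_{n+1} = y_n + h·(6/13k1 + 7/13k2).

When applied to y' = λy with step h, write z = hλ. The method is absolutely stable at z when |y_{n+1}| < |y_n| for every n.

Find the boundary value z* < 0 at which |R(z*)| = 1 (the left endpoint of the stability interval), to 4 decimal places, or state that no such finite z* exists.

left endpoint -2.1667.

Test eqn y'=λy, z=hλ:
  k1=λy_n ⇒ h·k1=z·y_n;  k2=λ(1+6/7z)y_n ⇒ h·k2=z(1+6/7z)y_n
  y_{n+1}/y_n = 1 + 6/13z + 7/13z(1+6/7z) = 1 + z + 6/13z²
  R(z) = 1 + z + 6/13z².

Need |R(x)|<1, x<0.
x=-1.15: |R|=0.4604
R=1: x+6/13x²=0 ⇒ x=−13/6=-2.1667; min R=1−1/(4·6/13)=0.4583>−1
Confirm numerically:
  x=-2.004: |R|=0.84955 <1
  x=-1.987: |R|=0.83523 <1
  x=-1.729: |R|=0.65074 <1
  x=-1.195: |R|=0.46409 <1
  x=-2.665: |R|=1.61295 >1
  x=-2.617: |R|=1.54393 >1
  x=-2.556: |R|=1.45929 >1
So |R|<1 on (-2.1667, 0).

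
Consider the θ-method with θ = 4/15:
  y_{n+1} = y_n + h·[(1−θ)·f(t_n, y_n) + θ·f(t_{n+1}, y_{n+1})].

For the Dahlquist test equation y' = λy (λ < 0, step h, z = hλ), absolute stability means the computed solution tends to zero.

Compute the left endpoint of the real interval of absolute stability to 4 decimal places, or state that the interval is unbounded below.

With y'=λy (z=hλ):
  y_{n+1} = y_n + z·[11/15·y_n + 4/15·y_{n+1}] ⇒ (1 − 4/15z)y_{n+1} = (1 + 11/15z)y_n
  so R(z) = (1 + 11/15z)/(1 − 4/15z).

Need |R(x)|<1, x<0.
x=-0.86: |R|=0.3004
R=−1: 1+11/15x = −1+4/15x ⇒ -7/15x=2 ⇒ x=2/(-7/15)=-4.2857
Confirm numerically:
  x=-4.199: |R|=0.98091 <1
  x=-3.062: |R|=0.68563 <1
  x=-2.610: |R|=0.53892 <1
  x=-2.558: |R|=0.52069 <1
  x=-4.540: |R|=1.05368 >1
  x=-4.374: |R|=1.01902 >1
Stable set (-4.2857, 0).

left endpoint -4.2857.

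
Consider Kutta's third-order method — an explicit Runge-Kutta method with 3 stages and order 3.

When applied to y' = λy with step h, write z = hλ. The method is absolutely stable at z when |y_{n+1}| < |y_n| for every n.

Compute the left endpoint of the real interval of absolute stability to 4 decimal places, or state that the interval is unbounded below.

left endpoint -2.5127.

Set f=λy, z=hλ:
  order 3, 3-stage ⇒ R(z)=1+z+z^2/2+z^3/6
  (e.g. R(-0.84)=0.41402, |R|=0.41402)

Boundary: |R(x)|=1, x<0.
x=-0.84: |R|=0.4140
|R(-2.16)|=0.5068 |R(-1.81)|=0.1602 |R(-0.69)|=0.4933
Bisect:
  x_lo=-3.0061 |R|=2.0154  x_hi=-0.3328 |R|=0.7165
  mid=-1.66945 |R|=0.05139 →hi
  mid=-2.33779 |R|=0.73460 →hi
  mid=-2.67196 |R|=1.28163 →lo
  mid=-2.50487 |R|=0.98710 →hi
  mid=-2.58842 |R|=1.12882 →lo
  mid=-2.54665 |R|=1.05661 →lo
  mid=-2.52576 |R|=1.02153 →lo
  mid=-2.51532 |R|=1.00423 →lo
  mid=-2.51010 |R|=0.99565 →hi
  ...
  [-2.51287,-2.51271] ⇒ x*=-2.5127
So |R|<1 on (-2.5127, 0).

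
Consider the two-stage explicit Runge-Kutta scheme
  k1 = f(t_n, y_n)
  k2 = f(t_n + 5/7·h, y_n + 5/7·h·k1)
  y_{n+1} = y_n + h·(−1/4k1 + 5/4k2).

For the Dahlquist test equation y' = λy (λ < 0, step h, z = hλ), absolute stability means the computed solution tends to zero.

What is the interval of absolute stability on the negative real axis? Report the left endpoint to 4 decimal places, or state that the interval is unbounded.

Set f=λy, z=hλ:
  k1=λy_n ⇒ h·k1=z·y_n;  k2=λ(1+5/7z)y_n ⇒ h·k2=z(1+5/7z)y_n
  y_{n+1}/y_n = 1 − 1/4z + 5/4z(1+5/7z) = 1 + z + 25/28z²
  ⇒ R(z) = 1 + z + 25/28z².

Find x<0 with |R(x)|<1.
x=-1.6: |R|=1.6857
R=1: x+25/28x²=0 ⇒ x=−28/25=-1.1200; min R=1−1/(4·25/28)=0.7200>−1
Confirm numerically:
  x=-0.848: |R|=0.79406 <1
  x=-0.626: |R|=0.72389 <1
  x=-0.552: |R|=0.72006 <1
  x=-0.517: |R|=0.72165 <1
  x=-1.473: |R|=1.46426 >1
  x=-1.443: |R|=1.41615 >1
  x=-1.292: |R|=1.19841 >1
So |R|<1 on (-1.1200, 0).

(-1.1200, 0).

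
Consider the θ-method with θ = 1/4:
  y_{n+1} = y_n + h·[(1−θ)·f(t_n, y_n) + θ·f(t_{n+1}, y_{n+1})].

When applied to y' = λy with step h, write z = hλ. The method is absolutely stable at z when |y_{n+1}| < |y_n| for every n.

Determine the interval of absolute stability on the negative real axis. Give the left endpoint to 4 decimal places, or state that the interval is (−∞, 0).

(-4.0000, 0).

With y'=λy (z=hλ):
  y_{n+1} = y_n + z·[3/4·y_n + 1/4·y_{n+1}] ⇒ (1 − 1/4z)y_{n+1} = (1 + 3/4z)y_n
  so R(z) = (1 + 3/4z)/(1 − 1/4z).

Need |R(x)|<1, x<0.
x=-0.52: |R|=0.5398
R=−1: 1+3/4x = −1+1/4x ⇒ -1/2x=2 ⇒ x=2/(-1/2)=-4.0000
Confirm numerically:
  x=-3.491: |R|=0.86410 <1
  x=-2.766: |R|=0.63523 <1
  x=-2.492: |R|=0.53543 <1
  x=-4.493: |R|=1.11610 >1
  x=-4.130: |R|=1.03198 >1
So |R|<1 on (-4.0000, 0).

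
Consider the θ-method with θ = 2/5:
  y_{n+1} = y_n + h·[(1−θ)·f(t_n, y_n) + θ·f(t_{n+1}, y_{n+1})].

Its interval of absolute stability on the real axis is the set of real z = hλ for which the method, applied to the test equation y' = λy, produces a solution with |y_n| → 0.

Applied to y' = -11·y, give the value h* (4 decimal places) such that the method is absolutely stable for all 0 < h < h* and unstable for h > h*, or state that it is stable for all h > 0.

Set f=λy, z=hλ:
  y_{n+1} = y_n + z·[3/5·y_n + 2/5·y_{n+1}] ⇒ (1 − 2/5z)y_{n+1} = (1 + 3/5z)y_n
  ⇒ R(z) = (1 + 3/5z)/(1 − 2/5z).

Solve |R(x)|<1 on ℝ⁻.
x=-1.13: |R|=0.2218
R=−1: 1+3/5x = −1+2/5x ⇒ -1/5x=2 ⇒ x=2/(-1/5)=-10.0000
Confirm numerically:
  x=-8.698: |R|=0.94186 <1
  x=-6.069: |R|=0.77063 <1
  x=-5.691: |R|=0.73697 <1
  x=-4.346: |R|=0.58706 <1
  x=-10.576: |R|=1.02203 >1
  x=-10.476: |R|=1.01834 >1
  x=-10.442: |R|=1.01708 >1
Stable set (-10.0000, 0).

(-10.0000,0); λ=-11 ⇒ h* = (10)/11 = 0.9091.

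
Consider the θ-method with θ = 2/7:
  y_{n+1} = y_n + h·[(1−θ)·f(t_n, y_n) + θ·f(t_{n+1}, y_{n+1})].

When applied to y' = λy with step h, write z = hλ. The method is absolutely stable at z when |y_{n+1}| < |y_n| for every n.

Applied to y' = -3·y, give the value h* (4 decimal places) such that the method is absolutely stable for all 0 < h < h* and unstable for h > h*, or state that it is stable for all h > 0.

Test eqn y'=λy, z=hλ:
  y_{n+1} = y_n + z·[5/7·y_n + 2/7·y_{n+1}] ⇒ (1 − 2/7z)y_{n+1} = (1 + 5/7z)y_n
  Hence R(z) = (1 + 5/7z)/(1 − 2/7z).

Solve |R(x)|<1 on ℝ⁻.
x=-1.53: |R|=0.0646
R=−1: 1+5/7x = −1+2/7x ⇒ -3/7x=2 ⇒ x=2/(-3/7)=-4.6667
Confirm numerically:
  x=-3.995: |R|=0.86558 <1
  x=-3.943: |R|=0.85416 <1
  x=-3.333: |R|=0.70723 <1
  x=-1.988: |R|=0.26786 <1
  x=-5.223: |R|=1.09567 >1
  x=-5.130: |R|=1.08053 >1
  x=-4.693: |R|=1.00482 >1
Stable set (-4.6667, 0).

(-4.6667,0); λ=-3 ⇒ h* = (14/3)/3 = 1.5556.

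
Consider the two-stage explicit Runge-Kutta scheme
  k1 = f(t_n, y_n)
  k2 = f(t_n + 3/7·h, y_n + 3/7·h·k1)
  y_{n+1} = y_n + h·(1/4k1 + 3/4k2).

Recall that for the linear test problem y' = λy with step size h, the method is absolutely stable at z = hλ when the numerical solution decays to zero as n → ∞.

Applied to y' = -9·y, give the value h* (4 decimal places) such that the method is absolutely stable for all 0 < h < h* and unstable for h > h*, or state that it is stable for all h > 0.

With y'=λy (z=hλ):
  k1=λy_n ⇒ h·k1=z·y_n;  k2=λ(1+3/7z)y_n ⇒ h·k2=z(1+3/7z)y_n
  y_{n+1}/y_n = 1 + 1/4z + 3/4z(1+3/7z) = 1 + z + 9/28z²
  R(z) = 1 + z + 9/28z².

Boundary: |R(x)|=1, x<0.
x=-0.35: |R|=0.6894
R=1: x+9/28x²=0 ⇒ x=−28/9=-3.1111; min R=1−1/(4·9/28)=0.2222>−1
Confirm numerically:
  x=-2.469: |R|=0.49042 <1
  x=-1.949: |R|=0.27198 <1
  x=-1.367: |R|=0.23365 <1
  x=-1.322: |R|=0.23976 <1
  x=-3.590: |R|=1.55260 >1
  x=-3.550: |R|=1.50080 >1
  x=-3.539: |R|=1.48674 >1
Interval (-3.1111, 0).

(-3.1111,0); λ=-9 ⇒ h* = (28/9)/9 = 0.3457.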